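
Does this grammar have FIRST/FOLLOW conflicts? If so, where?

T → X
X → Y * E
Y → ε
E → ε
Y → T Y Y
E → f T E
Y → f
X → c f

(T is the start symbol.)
Nullable non-terminals: E, Y.
FIRST sets used below: FIRST(T) = { '*', 'c', 'f' }

E: nullable alternative(s) E → ε; FOLLOW(E) = { $, '*', 'c', 'f' }
  E → ε: FIRST \ {ε} = { } — this is the only nullable alternative, skip
  E → f T E: FIRST \ {ε} = { 'f' } — overlaps FOLLOW(E) on { 'f' }: CONFLICT

Y: nullable alternative(s) Y → ε; FOLLOW(Y) = { '*', 'c', 'f' }
  Y → ε: FIRST \ {ε} = { } — this is the only nullable alternative, skip
  Y → T Y Y: FIRST \ {ε} = { '*', 'c', 'f' } — overlaps FOLLOW(Y) on { '*', 'c', 'f' }: CONFLICT
  Y → f: FIRST \ {ε} = { 'f' } — overlaps FOLLOW(Y) on { 'f' }: CONFLICT

T, X have no nullable alternative, so no FIRST/FOLLOW check is needed there.

So the grammar has 3 FIRST/FOLLOW conflicts (marked CONFLICT above).

Answer: Yes. Y → T Y Y with FOLLOW(Y) on { '*', 'c', 'f' }; Y → f with FOLLOW(Y) on { 'f' }; E → f T E with FOLLOW(E) on { 'f' }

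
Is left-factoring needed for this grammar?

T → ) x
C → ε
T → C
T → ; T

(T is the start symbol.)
Left-factoring is needed when two productions for the same non-terminal
share a common prefix on the right-hand side.

Productions for T:
  T → ) x
  T → C
  T → ; T

No common prefixes found.

Answer: No, left-factoring is not needed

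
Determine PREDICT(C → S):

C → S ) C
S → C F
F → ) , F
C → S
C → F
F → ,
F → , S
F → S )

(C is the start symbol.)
{ ')', ',' }

PREDICT(C → S) = (FIRST(RHS) \ {ε}) ∪ (FOLLOW(C) if ε ∈ FIRST(RHS), i.e. RHS ⇒* ε)
FIRST(S) = { ')', ',' }
FIRST(S) = { ')', ',' }
ε ∉ FIRST(S), so FOLLOW(C) is not added.
PREDICT(C → S) = { ')', ',' }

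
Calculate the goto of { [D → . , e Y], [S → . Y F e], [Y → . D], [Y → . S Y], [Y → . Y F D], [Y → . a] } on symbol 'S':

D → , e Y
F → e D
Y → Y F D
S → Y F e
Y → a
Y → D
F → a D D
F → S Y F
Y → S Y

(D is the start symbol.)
GOTO(I, 'S') = CLOSURE({ [A → αX.β] : [A → α.Xβ] ∈ I, X = 'S' })

Items with dot before 'S', with the dot advanced:
  [Y → . S Y] → [Y → S . Y]
Closure of the advanced items:
  [Y → S . Y] has the dot before Y: add [Y → . Y F D], [Y → . a], [Y → . D], [Y → . S Y]
  [Y → . D] has the dot before D: add [D → . , e Y]
  [Y → . S Y] has the dot before S: add [S → . Y F e]

GOTO = { [D → . , e Y], [S → . Y F e], [Y → . D], [Y → . S Y], [Y → . Y F D], [Y → . a], [Y → S . Y] }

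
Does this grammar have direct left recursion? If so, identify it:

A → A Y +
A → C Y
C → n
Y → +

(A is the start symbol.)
Yes, A is left-recursive

Direct left recursion occurs when N → N α for some non-terminal N (the right-hand side begins with the left-hand side itself).

A → A Y +: LEFT RECURSIVE (starts with A)
A → C Y: starts with C
C → n: starts with n
Y → +: starts with '+'

The grammar has direct left recursion on: A.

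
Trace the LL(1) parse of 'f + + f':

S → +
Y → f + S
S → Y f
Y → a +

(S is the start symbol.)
LL(1) parsing maintains a stack (initially the start symbol over $) and the input. At each step: if the stack top is a terminal, match it against the current input token; if it is a non-terminal N, replace it with the RHS of M[N, lookahead] (the unique production whose predict set contains the lookahead).

Stack is shown with the top on the left.

Stack      Input      Action
----------------------------
S $        f + + f $  output S → Y f
Y f $      f + + f $  output Y → f + S
f + S f $  f + + f $  match 'f'
+ S f $    + + f $    match '+'
S f $      + f $      output S → +
+ f $      + f $      match '+'
f $        f $        match 'f'
$          $          accept

The string is accepted.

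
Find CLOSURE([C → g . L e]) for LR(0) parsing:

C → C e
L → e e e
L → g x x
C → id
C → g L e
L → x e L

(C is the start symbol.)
To compute CLOSURE, for each item [A → α.Bβ] where B is a non-terminal, add [B → .γ] for all productions B → γ; repeat for the newly added items until nothing changes.

Start with: [C → g . L e]
  [C → g . L e] has the dot before L: add [L → . e e e], [L → . g x x], [L → . x e L]
No further items can be added.

CLOSURE = { [C → g . L e], [L → . e e e], [L → . g x x], [L → . x e L] }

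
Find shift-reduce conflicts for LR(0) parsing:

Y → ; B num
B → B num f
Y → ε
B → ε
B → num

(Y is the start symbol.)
Yes — I0: [Y → .] vs [Y → . ; B num]; I1: [B → .] vs [B → . num]; I5: [Y → ; B num .] vs [B → B num . f]

Augment with Y' → Y and build the canonical LR(0) collection (I0 = CLOSURE({[Y' → . Y]}), then GOTO on every symbol after a dot until no new states appear). It has 7 states:
  I0: { [Y → . ; B num], [Y → .], [Y' → . Y] }  — shift, reduce
  I1: { [B → . B num f], [B → . num], [B → .], [Y → ; . B num] }  — shift, reduce
  I2: { [Y' → Y .] }  — accept
  I3: { [B → B . num f], [Y → ; B . num] }  — shift
  I4: { [B → num .] }  — reduce
  I5: { [B → B num . f], [Y → ; B num .] }  — shift, reduce
  I6: { [B → B num f .] }  — reduce

I0 contains reduce item [Y → .] and shift item [Y → . ; B num] — shift-reduce conflict.
I1 contains reduce item [B → .] and shift item [B → . num] — shift-reduce conflict.
I5 contains reduce item [Y → ; B num .] and shift item [B → B num . f] — shift-reduce conflict.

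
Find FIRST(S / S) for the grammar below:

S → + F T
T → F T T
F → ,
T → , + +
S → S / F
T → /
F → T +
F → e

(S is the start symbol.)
FIRST sets of the non-terminals involved (from the grammar, by fixed-point iteration):
  FIRST(S) = { '+' }

To compute FIRST(S / S), process the symbols left to right:
Symbol S is a non-terminal. Add FIRST(S) \ {ε} = { '+' }
S is not nullable (ε ∉ FIRST(S)), so stop here.
FIRST(S / S) = { '+' }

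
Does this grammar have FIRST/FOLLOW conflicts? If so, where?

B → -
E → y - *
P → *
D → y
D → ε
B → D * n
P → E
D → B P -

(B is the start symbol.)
Yes. D → B P '-' with FOLLOW(D) on { '*' }

A FIRST/FOLLOW conflict occurs when a non-terminal N has a nullable alternative N → β (β ⇒* ε) and another alternative N → α with FIRST(α) ∩ FOLLOW(N) ≠ ∅: on such a lookahead the parser cannot decide between expanding α and letting N vanish via β.

Nullable non-terminals: D.
FIRST sets used below: FIRST(B) = { '*', '-', 'y' }

D: nullable alternative(s) D → ε; FOLLOW(D) = { '*' }
  D → y: FIRST \ {ε} = { 'y' } — disjoint from FOLLOW(D)
  D → ε: FIRST \ {ε} = { } — this is the only nullable alternative, skip
  D → B P -: FIRST \ {ε} = { '*', '-', 'y' } — overlaps FOLLOW(D) on { '*' }: CONFLICT

B, E, P have no nullable alternative, so no FIRST/FOLLOW check is needed there.

So the grammar has 1 FIRST/FOLLOW conflict (marked CONFLICT above).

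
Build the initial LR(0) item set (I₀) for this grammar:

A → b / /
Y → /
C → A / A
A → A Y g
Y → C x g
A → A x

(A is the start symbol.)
{ [A → . A Y g], [A → . A x], [A → . b / /], [A' → . A] }

First, augment the grammar with A' → A
I₀ = CLOSURE({ [A' → . A] }):
  [A' → . A] has the dot before A: add [A → . b / /], [A → . A Y g], [A → . A x]
No further items can be added.

I₀ = { [A → . A Y g], [A → . A x], [A → . b / /], [A' → . A] }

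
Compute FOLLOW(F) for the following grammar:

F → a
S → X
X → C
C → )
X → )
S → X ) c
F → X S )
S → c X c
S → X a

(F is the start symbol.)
{ $ }

To compute FOLLOW(F), find every occurrence of F on a right-hand side N → α F β: add FIRST(β) \ {ε}, and if β is empty or nullable also add FOLLOW(N). Iterate to a fixed point.

F is the start symbol, so $ ∈ FOLLOW(F).
F does not occur on any right-hand side.

Taking the union: FOLLOW(F) = { $ }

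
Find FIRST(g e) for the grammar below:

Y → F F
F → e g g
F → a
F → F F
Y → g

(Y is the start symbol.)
To compute FIRST(g e), process the symbols left to right:
Symbol g is a terminal. Add 'g' and stop.
FIRST(g e) = { 'g' }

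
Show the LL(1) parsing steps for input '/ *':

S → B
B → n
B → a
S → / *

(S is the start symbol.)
Stack is shown with the top on the left.

Stack  Input  Action
--------------------
S $    / * $  output S → / *
/ * $  / * $  match '/'
* $    * $    match '*'
$      $      accept

The string is accepted.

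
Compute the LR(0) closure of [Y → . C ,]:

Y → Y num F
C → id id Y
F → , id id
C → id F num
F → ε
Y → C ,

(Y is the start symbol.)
Start with: [Y → . C ,]
  [Y → . C ,] has the dot before C: add [C → . id id Y], [C → . id F num]
No further items can be added.

CLOSURE = { [C → . id F num], [C → . id id Y], [Y → . C ,] }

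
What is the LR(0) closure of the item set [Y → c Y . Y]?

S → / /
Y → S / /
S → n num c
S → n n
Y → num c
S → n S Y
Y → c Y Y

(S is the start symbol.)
To compute CLOSURE, for each item [A → α.Bβ] where B is a non-terminal, add [B → .γ] for all productions B → γ; repeat for the newly added items until nothing changes.

Start with: [Y → c Y . Y]
  [Y → c Y . Y] has the dot before Y: add [Y → . S / /], [Y → . num c], [Y → . c Y Y]
  [Y → . S / /] has the dot before S: add [S → . / /], [S → . n num c], [S → . n n], [S → . n S Y]
No further items can be added.

CLOSURE = { [S → . / /], [S → . n S Y], [S → . n n], [S → . n num c], [Y → . S / /], [Y → . c Y Y], [Y → . num c], [Y → c Y . Y] }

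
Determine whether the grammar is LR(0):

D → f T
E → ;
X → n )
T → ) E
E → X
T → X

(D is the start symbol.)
Yes, the grammar is LR(0)

Augment with D' → D and build the canonical LR(0) collection (I0 = CLOSURE({[D' → . D]}), then GOTO on every symbol after a dot until no new states appear). It has 11 states:
  I0: { [D → . f T], [D' → . D] }  — shift
  I1: { [D' → D .] }  — accept
  I2: { [D → f . T], [T → . ) E], [T → . X], [X → . n )] }  — shift
  I3: { [E → . ;], [E → . X], [T → ) . E], [X → . n )] }  — shift
  I4: { [D → f T .] }  — reduce
  I5: { [T → X .] }  — reduce
  I6: { [X → n . )] }  — shift
  I7: { [X → n ) .] }  — reduce
  I8: { [E → ; .] }  — reduce
  I9: { [T → ) E .] }  — reduce
  I10: { [E → X .] }  — reduce

Every state is either a pure shift/goto state or contains exactly one complete item and nothing to shift — no conflicts. The grammar is LR(0).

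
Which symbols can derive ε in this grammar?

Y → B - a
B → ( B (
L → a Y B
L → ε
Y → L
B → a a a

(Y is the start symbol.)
A non-terminal is nullable if it can derive ε (the empty string): either it has an ε-production, or it has a production whose right-hand side consists entirely of nullable non-terminals.

ε-productions: L → ε
So L is immediately nullable.
Y → L: every symbol on the right is nullable, so Y is nullable too.
No further non-terminal can be added: every production for the remaining non-terminals contains a terminal or a non-nullable non-terminal.
Nullable = { 'L', 'Y' }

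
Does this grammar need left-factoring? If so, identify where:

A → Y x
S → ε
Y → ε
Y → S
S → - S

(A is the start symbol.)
No, left-factoring is not needed

Left-factoring is needed when two productions for the same non-terminal
share a common prefix on the right-hand side.

Productions for S:
  S → ε
  S → - S
Productions for Y:
  Y → ε
  Y → S

No common prefixes found.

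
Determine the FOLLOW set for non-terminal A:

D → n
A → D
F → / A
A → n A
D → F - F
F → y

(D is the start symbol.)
{ $, '-' }

In F → / A: A is at the end, add FOLLOW(F)
In A → n A: A is at the end; this adds FOLLOW(A) to itself — nothing new

The FOLLOW sets referred to above (computed the same way, to a fixed point):
  FOLLOW(F) = { $, '-' }

Taking the union: FOLLOW(A) = { $, '-' }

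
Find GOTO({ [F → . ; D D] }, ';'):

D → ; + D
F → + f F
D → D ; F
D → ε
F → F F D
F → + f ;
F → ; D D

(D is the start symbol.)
GOTO(I, ';') = CLOSURE({ [A → αX.β] : [A → α.Xβ] ∈ I, X = ';' })

Items with dot before ';', with the dot advanced:
  [F → . ; D D] → [F → ; . D D]
Closure of the advanced items:
  [F → ; . D D] has the dot before D: add [D → . ; + D], [D → . D ; F], [D → .]

GOTO = { [D → . ; + D], [D → . D ; F], [D → .], [F → ; . D D] }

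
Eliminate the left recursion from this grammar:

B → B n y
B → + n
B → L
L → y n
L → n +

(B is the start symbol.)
B is directly left-recursive. The standard transformation for
  A → A α₁ | ... | A α_m | β₁ | ... | β_n
is
  A  → β₁ A' | ... | β_n A'
  A' → α₁ A' | ... | α_m A' | ε

B → + n becomes B → + n B'
B → L becomes B → L B'
B → B n y becomes B' → n y B'
Add B' → ε

Productions for other non-terminals are unchanged:
  L → y n
  L → n +

Resulting grammar:
B → + n B'
B → L B'
B' → n y B'
B' → ε
L → y n
L → n +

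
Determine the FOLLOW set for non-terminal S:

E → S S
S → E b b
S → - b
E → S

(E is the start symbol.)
{ $, '-', 'b' }

To compute FOLLOW(S), find every occurrence of S on a right-hand side N → α S β: add FIRST(β) \ {ε}, and if β is empty or nullable also add FOLLOW(N). Iterate to a fixed point.

In E → S S: S is followed by S, add FIRST(S) \ {ε} = { '-' }
In E → S S: S is at the end, add FOLLOW(E)
In E → S: S is at the end, add FOLLOW(E)

The FOLLOW sets referred to above (computed the same way, to a fixed point):
  FOLLOW(E) = { $, 'b' }

Taking the union: FOLLOW(S) = { $, '-', 'b' }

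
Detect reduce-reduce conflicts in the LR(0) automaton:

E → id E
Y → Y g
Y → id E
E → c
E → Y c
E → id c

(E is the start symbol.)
A reduce-reduce conflict occurs when an LR(0) state has two complete items [A → α .] and [B → β .] — both call for a reduction, and with no lookahead the parser cannot choose between them.

Augment with E' → E and build the canonical LR(0) collection (I0 = CLOSURE({[E' → . E]}), then GOTO on every symbol after a dot until no new states appear). It has 9 states:
  I0: { [E → . Y c], [E → . c], [E → . id E], [E → . id c], [E' → . E], [Y → . Y g], [Y → . id E] }  — shift
  I1: { [E' → E .] }  — accept
  I2: { [E → Y . c], [Y → Y . g] }  — shift
  I3: { [E → c .] }  — reduce
  I4: { [E → . Y c], [E → . c], [E → . id E], [E → . id c], [E → id . E], [E → id . c], [Y → . Y g], [Y → . id E], [Y → id . E] }  — shift
  I5: { [E → id E .], [Y → id E .] }  — 2 reduces
  I6: { [E → c .], [E → id c .] }  — 2 reduces
  I7: { [E → Y c .] }  — reduce
  I8: { [Y → Y g .] }  — reduce

I5 contains complete items [E → id E .], [Y → id E .] — reduce-reduce conflict.
I6 contains complete items [E → c .], [E → id c .] — reduce-reduce conflict.

Answer: Yes — I5: [E → id E .] vs [Y → id E .]; I6: [E → c .] vs [E → id c .]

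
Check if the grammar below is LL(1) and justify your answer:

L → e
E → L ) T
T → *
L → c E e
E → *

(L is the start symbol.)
Yes, the grammar is LL(1).

Relevant sets:
  FIRST(L) = { 'c', 'e' }

For L:
  PREDICT(L → e) = { 'e' }
  PREDICT(L → c E e) = { 'c' }
For E:
  PREDICT(E → L ')' T) = { 'c', 'e' }
  PREDICT(E → '*') = { '*' }
T has a single production, so nothing to check there.

All predict sets are disjoint. The grammar IS LL(1).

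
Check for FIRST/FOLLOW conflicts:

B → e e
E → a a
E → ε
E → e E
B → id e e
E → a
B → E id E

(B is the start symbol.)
No FIRST/FOLLOW conflicts.

Nullable non-terminals: E.

E: nullable alternative(s) E → ε; FOLLOW(E) = { $, 'id' }
  E → a a: FIRST \ {ε} = { 'a' } — disjoint from FOLLOW(E)
  E → ε: FIRST \ {ε} = { } — this is the only nullable alternative, skip
  E → e E: FIRST \ {ε} = { 'e' } — disjoint from FOLLOW(E)
  E → a: FIRST \ {ε} = { 'a' } — disjoint from FOLLOW(E)

B has no nullable alternative, so no FIRST/FOLLOW check is needed there.

No FIRST/FOLLOW conflicts found.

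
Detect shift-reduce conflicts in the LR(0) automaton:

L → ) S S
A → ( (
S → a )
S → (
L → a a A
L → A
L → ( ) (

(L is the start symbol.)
No shift-reduce conflicts

A shift-reduce conflict occurs when an LR(0) state has both:
  - a complete (reduce) item [A → α .] (dot at the end), and
  - a shift item [B → β . c γ] (dot before a terminal).

Augment with L' → L and build the canonical LR(0) collection (I0 = CLOSURE({[L' → . L]}), then GOTO on every symbol after a dot until no new states appear). It has 17 states:
  I0: { [A → . ( (], [L → . ( ) (], [L → . ) S S], [L → . A], [L → . a a A], [L' → . L] }  — shift
  I1: { [A → ( . (], [L → ( . ) (] }  — shift
  I2: { [L → ) . S S], [S → . (], [S → . a )] }  — shift
  I3: { [L → A .] }  — reduce
  I4: { [L' → L .] }  — accept
  I5: { [L → a . a A] }  — shift
  I6: { [A → . ( (], [L → a a . A] }  — shift
  I7: { [A → ( . (] }  — shift
  I8: { [L → a a A .] }  — reduce
  I9: { [A → ( ( .] }  — reduce
  I10: { [S → ( .] }  — reduce
  I11: { [L → ) S . S], [S → . (], [S → . a )] }  — shift
  I12: { [S → a . )] }  — shift
  I13: { [S → a ) .] }  — reduce
  I14: { [L → ) S S .] }  — reduce
  I15: { [L → ( ) . (] }  — shift
  I16: { [L → ( ) ( .] }  — reduce

No state contains both a complete item and a shift item.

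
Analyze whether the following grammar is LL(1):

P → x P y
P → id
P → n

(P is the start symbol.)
Yes, the grammar is LL(1).

For P:
  PREDICT(P → x P y) = { 'x' }
  PREDICT(P → id) = { 'id' }
  PREDICT(P → n) = { 'n' }

All predict sets are disjoint. The grammar IS LL(1).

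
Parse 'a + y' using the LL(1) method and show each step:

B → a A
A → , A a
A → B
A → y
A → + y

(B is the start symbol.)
Stack is shown with the top on the left.

Stack  Input    Action
----------------------
B $    a + y $  output B → a A
a A $  a + y $  match 'a'
A $    + y $    output A → + y
+ y $  + y $    match '+'
y $    y $      match 'y'
$      $        accept

The string is accepted.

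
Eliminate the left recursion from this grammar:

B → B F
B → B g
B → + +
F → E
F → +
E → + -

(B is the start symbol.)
B is directly left-recursive. The standard transformation for
  A → A α₁ | ... | A α_m | β₁ | ... | β_n
is
  A  → β₁ A' | ... | β_n A'
  A' → α₁ A' | ... | α_m A' | ε

B → + + becomes B → + + B'
B → B F becomes B' → F B'
B → B g becomes B' → g B'
Add B' → ε

Productions for other non-terminals are unchanged:
  F → E
  F → +
  E → + -

Resulting grammar:
B → + + B'
B' → F B'
B' → g B'
B' → ε
F → E
F → +
E → + -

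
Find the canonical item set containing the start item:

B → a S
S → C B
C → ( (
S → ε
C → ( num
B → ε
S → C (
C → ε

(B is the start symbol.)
First, augment the grammar with B' → B
I₀ = CLOSURE({ [B' → . B] }):
  [B' → . B] has the dot before B: add [B → . a S], [B → .]
No further items can be added.

I₀ = { [B → . a S], [B → .], [B' → . B] }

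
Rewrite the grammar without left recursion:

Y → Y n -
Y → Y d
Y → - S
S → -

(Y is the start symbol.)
Y → - S Y'
Y' → n - Y'
Y' → d Y'
Y' → ε
S → -

Y is directly left-recursive. The standard transformation for
  A → A α₁ | ... | A α_m | β₁ | ... | β_n
is
  A  → β₁ A' | ... | β_n A'
  A' → α₁ A' | ... | α_m A' | ε

Y → - S becomes Y → - S Y'
Y → Y n - becomes Y' → n - Y'
Y → Y d becomes Y' → d Y'
Add Y' → ε

Productions for other non-terminals are unchanged:
  S → -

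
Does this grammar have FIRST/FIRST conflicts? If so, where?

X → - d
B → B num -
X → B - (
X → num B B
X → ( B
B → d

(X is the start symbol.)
Yes. B → B num '-' / B → d on { 'd' }

A FIRST/FIRST conflict occurs when two productions N → α and N → β for the same non-terminal have FIRST(α) ∩ FIRST(β) ≠ ∅ (with ε ∈ FIRST of a nullable right-hand side, so two nullable alternatives also conflict).

FIRST sets of the non-terminals at (or reachable through a nullable prefix from) the front of some alternative:
  FIRST(B) = { 'd' }

Productions for X:
  X → - d: FIRST = { '-' }
  X → B - (: FIRST = { 'd' }
  X → num B B: FIRST = { 'num' }
  X → ( B: FIRST = { '(' }
Productions for B:
  B → B num -: FIRST = { 'd' }
  B → d: FIRST = { 'd' }

Conflict for B: B → B num - and B → d
  Overlap: { 'd' }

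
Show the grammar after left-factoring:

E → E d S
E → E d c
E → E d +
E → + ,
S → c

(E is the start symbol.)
E → E d E'
E' → S
E' → c
E' → +
E → + ,
S → c

Left-factoring transforms A → αβ₁ | αβ₂ into A → αA' and A' → β₁ | β₂
(α is the longest common prefix among the alternatives). Repeat until
no nonterminal has two alternatives with a common prefix.

Round 1: E has alternatives sharing prefix 'E d'. Introduce E': E → E d E'
  Add: E' → S
  Add: E' → c
  Add: E' → +

No remaining common prefixes — done.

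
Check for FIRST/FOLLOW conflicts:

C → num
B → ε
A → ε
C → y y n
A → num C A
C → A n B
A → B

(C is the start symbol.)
Nullable non-terminals: A, B.
FIRST sets used below: FIRST(B) = { ε }

A: nullable alternative(s) A → ε, A → B; FOLLOW(A) = { 'n' }
  A → ε: FIRST \ {ε} = { } — disjoint from FOLLOW(A)
  A → num C A: FIRST \ {ε} = { 'num' } — disjoint from FOLLOW(A)
  A → B: FIRST \ {ε} = { } — disjoint from FOLLOW(A)
B has a nullable alternative but only one production, so nothing to check.

C has no nullable alternative, so no FIRST/FOLLOW check is needed there.

No FIRST/FOLLOW conflicts found.

Answer: No FIRST/FOLLOW conflicts.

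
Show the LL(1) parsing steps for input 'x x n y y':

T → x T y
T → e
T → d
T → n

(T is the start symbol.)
LL(1) parsing maintains a stack (initially the start symbol over $) and the input. At each step: if the stack top is a terminal, match it against the current input token; if it is a non-terminal N, replace it with the RHS of M[N, lookahead] (the unique production whose predict set contains the lookahead).

Stack is shown with the top on the left.

Stack      Input        Action
------------------------------
T $        x x n y y $  output T → x T y
x T y $    x x n y y $  match 'x'
T y $      x n y y $    output T → x T y
x T y y $  x n y y $    match 'x'
T y y $    n y y $      output T → n
n y y $    n y y $      match 'n'
y y $      y y $        match 'y'
y $        y $          match 'y'
$          $            accept

The string is accepted.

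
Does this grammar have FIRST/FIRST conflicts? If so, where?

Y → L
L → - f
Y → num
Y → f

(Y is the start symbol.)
No FIRST/FIRST conflicts.

A FIRST/FIRST conflict occurs when two productions N → α and N → β for the same non-terminal have FIRST(α) ∩ FIRST(β) ≠ ∅ (with ε ∈ FIRST of a nullable right-hand side, so two nullable alternatives also conflict).

FIRST sets of the non-terminals at (or reachable through a nullable prefix from) the front of some alternative:
  FIRST(L) = { '-' }

Productions for Y:
  Y → L: FIRST = { '-' }
  Y → num: FIRST = { 'num' }
  Y → f: FIRST = { 'f' }
L has only one production, so no FIRST/FIRST conflict is possible there.

All alternatives of each non-terminal have pairwise disjoint FIRST sets.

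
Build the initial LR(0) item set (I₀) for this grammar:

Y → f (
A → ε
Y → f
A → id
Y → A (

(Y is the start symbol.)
First, augment the grammar with Y' → Y
I₀ = CLOSURE({ [Y' → . Y] }):
  [Y' → . Y] has the dot before Y: add [Y → . f (], [Y → . f], [Y → . A (]
  [Y → . A (] has the dot before A: add [A → .], [A → . id]
No further items can be added.

I₀ = { [A → . id], [A → .], [Y → . A (], [Y → . f (], [Y → . f], [Y' → . Y] }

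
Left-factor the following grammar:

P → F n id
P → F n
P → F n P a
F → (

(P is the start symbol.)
Left-factoring transforms A → αβ₁ | αβ₂ into A → αA' and A' → β₁ | β₂
(α is the longest common prefix among the alternatives). Repeat until
no nonterminal has two alternatives with a common prefix.

Round 1: P has alternatives sharing prefix 'F n'. Introduce P': P → F n P'
  Add: P' → id
  Add: P' → ε
  Add: P' → P a

No remaining common prefixes — done.

Resulting grammar:
P → F n P'
P' → id
P' → ε
P' → P a
F → (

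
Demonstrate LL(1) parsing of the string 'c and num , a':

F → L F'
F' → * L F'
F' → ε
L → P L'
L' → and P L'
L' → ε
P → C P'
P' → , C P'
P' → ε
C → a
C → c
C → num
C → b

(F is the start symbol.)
Stack is shown with the top on the left.

Stack           Input            Action
---------------------------------------
F $             c and num , a $  output F → L F'
L F' $          c and num , a $  output L → P L'
P L' F' $       c and num , a $  output P → C P'
C P' L' F' $    c and num , a $  output C → c
c P' L' F' $    c and num , a $  match 'c'
P' L' F' $      and num , a $    output P' → ε
L' F' $         and num , a $    output L' → and P L'
and P L' F' $   and num , a $    match 'and'
P L' F' $       num , a $        output P → C P'
C P' L' F' $    num , a $        output C → num
num P' L' F' $  num , a $        match 'num'
P' L' F' $      , a $            output P' → , C P'
, C P' L' F' $  , a $            match ','
C P' L' F' $    a $              output C → a
a P' L' F' $    a $              match 'a'
P' L' F' $      $                output P' → ε
L' F' $         $                output L' → ε
F' $            $                output F' → ε
$               $                accept

The string is accepted.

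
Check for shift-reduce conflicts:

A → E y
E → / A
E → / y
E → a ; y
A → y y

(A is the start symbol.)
Augment with A' → A and build the canonical LR(0) collection (I0 = CLOSURE({[A' → . A]}), then GOTO on every symbol after a dot until no new states appear). It has 12 states:
  I0: { [A → . E y], [A → . y y], [A' → . A], [E → . / A], [E → . / y], [E → . a ; y] }  — shift
  I1: { [A → . E y], [A → . y y], [E → . / A], [E → . / y], [E → . a ; y], [E → / . A], [E → / . y] }  — shift
  I2: { [A' → A .] }  — accept
  I3: { [A → E . y] }  — shift
  I4: { [E → a . ; y] }  — shift
  I5: { [A → y . y] }  — shift
  I6: { [A → y y .] }  — reduce
  I7: { [E → a ; . y] }  — shift
  I8: { [E → a ; y .] }  — reduce
  I9: { [A → E y .] }  — reduce
  I10: { [E → / A .] }  — reduce
  I11: { [A → y . y], [E → / y .] }  — shift, reduce

I11 contains reduce item [E → / y .] and shift item [A → y . y] — shift-reduce conflict.

Answer: Yes — I11: [E → / y .] vs [A → y . y]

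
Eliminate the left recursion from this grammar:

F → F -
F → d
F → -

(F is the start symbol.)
F → d F'
F → - F'
F' → - F'
F' → ε

F is directly left-recursive. The standard transformation for
  A → A α₁ | ... | A α_m | β₁ | ... | β_n
is
  A  → β₁ A' | ... | β_n A'
  A' → α₁ A' | ... | α_m A' | ε

F → d becomes F → d F'
F → - becomes F → - F'
F → F - becomes F' → - F'
Add F' → ε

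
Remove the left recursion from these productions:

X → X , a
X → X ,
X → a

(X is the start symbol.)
X is directly left-recursive. The standard transformation for
  A → A α₁ | ... | A α_m | β₁ | ... | β_n
is
  A  → β₁ A' | ... | β_n A'
  A' → α₁ A' | ... | α_m A' | ε

X → a becomes X → a X'
X → X , a becomes X' → , a X'
X → X , becomes X' → , X'
Add X' → ε

Resulting grammar:
X → a X'
X' → , a X'
X' → , X'
X' → ε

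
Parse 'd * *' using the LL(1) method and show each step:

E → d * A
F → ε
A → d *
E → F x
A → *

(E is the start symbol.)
LL(1) parsing maintains a stack (initially the start symbol over $) and the input. At each step: if the stack top is a terminal, match it against the current input token; if it is a non-terminal N, replace it with the RHS of M[N, lookahead] (the unique production whose predict set contains the lookahead).

Stack is shown with the top on the left.

Stack    Input    Action
------------------------
E $      d * * $  output E → d * A
d * A $  d * * $  match 'd'
* A $    * * $    match '*'
A $      * $      output A → *
* $      * $      match '*'
$        $        accept

The string is accepted.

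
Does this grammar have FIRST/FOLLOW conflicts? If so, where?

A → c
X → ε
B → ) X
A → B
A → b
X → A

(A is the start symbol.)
No FIRST/FOLLOW conflicts.

A FIRST/FOLLOW conflict occurs when a non-terminal N has a nullable alternative N → β (β ⇒* ε) and another alternative N → α with FIRST(α) ∩ FOLLOW(N) ≠ ∅: on such a lookahead the parser cannot decide between expanding α and letting N vanish via β.

Nullable non-terminals: X.
FIRST sets used below: FIRST(A) = { ')', 'b', 'c' }

X: nullable alternative(s) X → ε; FOLLOW(X) = { $ }
  X → ε: FIRST \ {ε} = { } — this is the only nullable alternative, skip
  X → A: FIRST \ {ε} = { ')', 'b', 'c' } — disjoint from FOLLOW(X)

A, B have no nullable alternative, so no FIRST/FOLLOW check is needed there.

No FIRST/FOLLOW conflicts found.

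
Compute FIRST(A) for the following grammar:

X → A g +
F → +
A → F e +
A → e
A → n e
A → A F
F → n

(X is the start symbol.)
{ '+', 'e', 'n' }

To compute FIRST(A), examine every production with A on the left-hand side, reading each right-hand side left to right until a non-nullable symbol is reached.

FIRST sets of the other non-terminals involved (by the same procedure, iterated to a fixed point):
  FIRST(F) = { '+', 'n' }

From A → F e +:
  - F is a non-terminal: add FIRST(F) \ {ε} = { '+', 'n' }
    F is not nullable, so stop
From A → e:
  - e is a terminal: add 'e' and stop
From A → n e:
  - n is a terminal: add 'n' and stop
From A → A F:
  - A is the symbol being defined: contributes nothing new
    A is not nullable, so stop

Collecting: FIRST(A) = { '+', 'e', 'n' }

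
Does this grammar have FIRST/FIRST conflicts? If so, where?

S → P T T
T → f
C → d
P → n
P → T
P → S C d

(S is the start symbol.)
Yes. P → n / P → S C d on { 'n' }; P → T / P → S C d on { 'f' }

A FIRST/FIRST conflict occurs when two productions N → α and N → β for the same non-terminal have FIRST(α) ∩ FIRST(β) ≠ ∅ (with ε ∈ FIRST of a nullable right-hand side, so two nullable alternatives also conflict).

FIRST sets of the non-terminals at (or reachable through a nullable prefix from) the front of some alternative:
  FIRST(T) = { 'f' }
  FIRST(S) = { 'f', 'n' }

Productions for P:
  P → n: FIRST = { 'n' }
  P → T: FIRST = { 'f' }
  P → S C d: FIRST = { 'f', 'n' }
S, T, C have only one production, so no FIRST/FIRST conflict is possible there.

Conflict for P: P → n and P → S C d
  Overlap: { 'n' }
Conflict for P: P → T and P → S C d
  Overlap: { 'f' }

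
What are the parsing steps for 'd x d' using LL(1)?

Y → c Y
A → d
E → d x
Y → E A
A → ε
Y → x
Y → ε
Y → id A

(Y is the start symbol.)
LL(1) parsing maintains a stack (initially the start symbol over $) and the input. At each step: if the stack top is a terminal, match it against the current input token; if it is a non-terminal N, replace it with the RHS of M[N, lookahead] (the unique production whose predict set contains the lookahead).

Stack is shown with the top on the left.

Stack    Input    Action
------------------------
Y $      d x d $  output Y → E A
E A $    d x d $  output E → d x
d x A $  d x d $  match 'd'
x A $    x d $    match 'x'
A $      d $      output A → d
d $      d $      match 'd'
$        $        accept

The string is accepted.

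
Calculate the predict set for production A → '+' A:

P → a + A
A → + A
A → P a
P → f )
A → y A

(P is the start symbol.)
PREDICT(A → '+' A) = (FIRST(RHS) \ {ε}) ∪ (FOLLOW(A) if ε ∈ FIRST(RHS), i.e. RHS ⇒* ε)
FIRST('+' A) = { '+' }
ε ∉ FIRST('+' A), so FOLLOW(A) is not added.
PREDICT(A → '+' A) = { '+' }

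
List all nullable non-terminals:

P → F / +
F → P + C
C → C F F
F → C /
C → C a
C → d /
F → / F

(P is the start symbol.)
A non-terminal is nullable if it can derive ε (the empty string): either it has an ε-production, or it has a production whose right-hand side consists entirely of nullable non-terminals.

There are no ε-productions, so no non-terminal can derive ε.
No non-terminals are nullable.

Answer: None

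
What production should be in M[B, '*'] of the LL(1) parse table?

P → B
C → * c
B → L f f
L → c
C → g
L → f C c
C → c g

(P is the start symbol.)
To find M[B, '*'], we find productions for B where '*' is in the predict set (PREDICT(N → α) = (FIRST(α) \ {ε}) ∪ (FOLLOW(N) if α ⇒* ε)).

Relevant sets:
  FIRST(L) = { 'c', 'f' }

B → L f f: PREDICT = { 'c', 'f' }

M[B, '*'] is empty (no production applies)

Answer: Empty (error entry)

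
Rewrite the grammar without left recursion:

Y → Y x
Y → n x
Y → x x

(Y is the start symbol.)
Y is directly left-recursive. The standard transformation for
  A → A α₁ | ... | A α_m | β₁ | ... | β_n
is
  A  → β₁ A' | ... | β_n A'
  A' → α₁ A' | ... | α_m A' | ε

Y → n x becomes Y → n x Y'
Y → x x becomes Y → x x Y'
Y → Y x becomes Y' → x Y'
Add Y' → ε

Resulting grammar:
Y → n x Y'
Y → x x Y'
Y' → x Y'
Y' → ε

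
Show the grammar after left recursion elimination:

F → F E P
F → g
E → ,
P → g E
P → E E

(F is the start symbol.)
F → g F'
F' → E P F'
F' → ε
E → ,
P → g E
P → E E

F is directly left-recursive. The standard transformation for
  A → A α₁ | ... | A α_m | β₁ | ... | β_n
is
  A  → β₁ A' | ... | β_n A'
  A' → α₁ A' | ... | α_m A' | ε

F → g becomes F → g F'
F → F E P becomes F' → E P F'
Add F' → ε

Productions for other non-terminals are unchanged:
  E → ,
  P → g E
  P → E E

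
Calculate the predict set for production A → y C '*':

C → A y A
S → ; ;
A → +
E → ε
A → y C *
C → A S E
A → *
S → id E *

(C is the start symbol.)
{ 'y' }

PREDICT(A → y C '*') = (FIRST(RHS) \ {ε}) ∪ (FOLLOW(A) if ε ∈ FIRST(RHS), i.e. RHS ⇒* ε)
FIRST(y C '*') = { 'y' }
ε ∉ FIRST(y C '*'), so FOLLOW(A) is not added.
PREDICT(A → y C '*') = { 'y' }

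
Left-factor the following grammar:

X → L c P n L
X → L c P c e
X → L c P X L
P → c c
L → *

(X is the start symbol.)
X → L c P X'
X' → n L
X' → c e
X' → X L
P → c c
L → *

Left-factoring transforms A → αβ₁ | αβ₂ into A → αA' and A' → β₁ | β₂
(α is the longest common prefix among the alternatives). Repeat until
no nonterminal has two alternatives with a common prefix.

Round 1: X has alternatives sharing prefix 'L c P'. Introduce X': X → L c P X'
  Add: X' → n L
  Add: X' → c e
  Add: X' → X L

No remaining common prefixes — done.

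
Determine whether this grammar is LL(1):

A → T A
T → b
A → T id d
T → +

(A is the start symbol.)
A grammar is LL(1) if for each non-terminal N with multiple productions, the predict sets of those productions are pairwise disjoint, where PREDICT(N → α) = (FIRST(α) \ {ε}) ∪ (FOLLOW(N) if α ⇒* ε).

Relevant sets:
  FIRST(T) = { '+', 'b' }

For A:
  PREDICT(A → T A) = { '+', 'b' }
  PREDICT(A → T id d) = { '+', 'b' }
For T:
  PREDICT(T → b) = { 'b' }
  PREDICT(T → '+') = { '+' }

Conflict found: Predict set conflict for A: { '+', 'b' }
The grammar is NOT LL(1).

Answer: No. Predict set conflict for A: { '+', 'b' }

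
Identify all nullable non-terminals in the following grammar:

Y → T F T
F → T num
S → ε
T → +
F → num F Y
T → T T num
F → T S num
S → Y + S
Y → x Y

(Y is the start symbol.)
{ 'S' }

ε-productions: S → ε
So S is immediately nullable.
No further non-terminal can be added: every production for the remaining non-terminals contains a terminal or a non-nullable non-terminal.
Nullable = { 'S' }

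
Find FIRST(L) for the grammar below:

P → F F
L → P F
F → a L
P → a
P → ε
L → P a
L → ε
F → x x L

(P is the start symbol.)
To compute FIRST(L), examine every production with L on the left-hand side, reading each right-hand side left to right until a non-nullable symbol is reached.

FIRST sets of the other non-terminals involved (by the same procedure, iterated to a fixed point):
  FIRST(P) = { 'a', 'x', ε }
  FIRST(F) = { 'a', 'x' }

From L → P F:
  - P is a non-terminal: add FIRST(P) \ {ε} = { 'a', 'x' }
    P is nullable, so continue to the next symbol
  - F is a non-terminal: add FIRST(F) \ {ε} = { 'a', 'x' }
    F is not nullable, so stop
From L → P a:
  - P is a non-terminal: add FIRST(P) \ {ε} = { 'a', 'x' }
    P is nullable, so continue to the next symbol
  - a is a terminal: add 'a' and stop
From L → ε:
  - ε-production, so ε ∈ FIRST(L)

Collecting: FIRST(L) = { 'a', 'x', ε }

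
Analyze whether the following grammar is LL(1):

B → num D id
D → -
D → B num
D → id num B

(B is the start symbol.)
Relevant sets:
  FIRST(B) = { 'num' }

For D:
  PREDICT(D → '-') = { '-' }
  PREDICT(D → B num) = { 'num' }
  PREDICT(D → id num B) = { 'id' }
B has a single production, so nothing to check there.

All predict sets are disjoint. The grammar IS LL(1).

Answer: Yes, the grammar is LL(1).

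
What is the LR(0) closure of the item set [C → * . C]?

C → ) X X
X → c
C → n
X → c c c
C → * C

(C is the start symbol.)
{ [C → * . C], [C → . ) X X], [C → . * C], [C → . n] }

To compute CLOSURE, for each item [A → α.Bβ] where B is a non-terminal, add [B → .γ] for all productions B → γ; repeat for the newly added items until nothing changes.

Start with: [C → * . C]
  [C → * . C] has the dot before C: add [C → . ) X X], [C → . n], [C → . * C]
No further items can be added.

CLOSURE = { [C → * . C], [C → . ) X X], [C → . * C], [C → . n] }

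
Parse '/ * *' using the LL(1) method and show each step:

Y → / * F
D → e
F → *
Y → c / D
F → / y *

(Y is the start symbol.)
Stack is shown with the top on the left.

Stack    Input    Action
------------------------
Y $      / * * $  output Y → / * F
/ * F $  / * * $  match '/'
* F $    * * $    match '*'
F $      * $      output F → *
* $      * $      match '*'
$        $        accept

The string is accepted.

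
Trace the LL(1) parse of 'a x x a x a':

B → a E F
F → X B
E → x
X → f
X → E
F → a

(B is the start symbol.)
LL(1) parsing maintains a stack (initially the start symbol over $) and the input. At each step: if the stack top is a terminal, match it against the current input token; if it is a non-terminal N, replace it with the RHS of M[N, lookahead] (the unique production whose predict set contains the lookahead).

Stack is shown with the top on the left.

Stack    Input          Action
------------------------------
B $      a x x a x a $  output B → a E F
a E F $  a x x a x a $  match 'a'
E F $    x x a x a $    output E → x
x F $    x x a x a $    match 'x'
F $      x a x a $      output F → X B
X B $    x a x a $      output X → E
E B $    x a x a $      output E → x
x B $    x a x a $      match 'x'
B $      a x a $        output B → a E F
a E F $  a x a $        match 'a'
E F $    x a $          output E → x
x F $    x a $          match 'x'
F $      a $            output F → a
a $      a $            match 'a'
$        $              accept

The string is accepted.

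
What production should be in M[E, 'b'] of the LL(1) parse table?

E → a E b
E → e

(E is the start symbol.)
To find M[E, 'b'], we find productions for E where 'b' is in the predict set (PREDICT(N → α) = (FIRST(α) \ {ε}) ∪ (FOLLOW(N) if α ⇒* ε)).

E → a E b: PREDICT = { 'a' }
E → e: PREDICT = { 'e' }

M[E, 'b'] is empty (no production applies)

Answer: Empty (error entry)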